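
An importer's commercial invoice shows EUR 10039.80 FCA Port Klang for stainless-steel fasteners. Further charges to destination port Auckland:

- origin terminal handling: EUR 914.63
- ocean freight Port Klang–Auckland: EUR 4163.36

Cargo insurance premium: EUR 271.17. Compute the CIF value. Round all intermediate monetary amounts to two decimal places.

CIF = FCA price + pre-shipment costs + freight + insurance
CIF = 10039.80 + 914.63 + 4163.36 + 271.17 = 15388.96

CIF value: EUR 15388.96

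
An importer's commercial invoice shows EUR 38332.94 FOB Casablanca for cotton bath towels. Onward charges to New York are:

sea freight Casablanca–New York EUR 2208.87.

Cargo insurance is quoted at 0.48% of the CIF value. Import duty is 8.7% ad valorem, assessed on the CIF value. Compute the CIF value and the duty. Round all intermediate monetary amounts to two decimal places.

CIF value: EUR 40737.35; import duty: EUR 3544.15

Let C be the CIF value. C = FOB price + freight + 0.48% × C
C − 0.48% × C = 38332.94 + 2208.87
0.9952 × C = 40541.81
C = 40541.81 / 0.9952 = 40737.35
Insurance premium = 0.48% × 40737.35 = 195.54
Import duty = 40737.35 × 8.7% = 3544.15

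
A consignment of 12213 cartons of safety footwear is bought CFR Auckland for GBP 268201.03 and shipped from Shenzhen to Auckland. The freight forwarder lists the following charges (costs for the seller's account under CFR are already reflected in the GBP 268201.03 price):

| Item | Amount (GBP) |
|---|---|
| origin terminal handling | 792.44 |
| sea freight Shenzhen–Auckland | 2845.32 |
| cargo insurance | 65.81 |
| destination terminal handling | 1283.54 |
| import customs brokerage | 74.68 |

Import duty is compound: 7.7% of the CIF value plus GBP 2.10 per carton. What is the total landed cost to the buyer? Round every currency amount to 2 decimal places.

Total landed cost: GBP 315928.91

CFR: the seller pays costs through ocean freight to the destination port, but not insurance.
Already in the invoice (seller's account under CFR): origin terminal, freight — exclude.
CIF value = CFR price + insurance = 268201.03 + 65.81 = 268266.84
Ad valorem component: 268266.84 × 7.7% = 20656.55
Specific component: 12213 × 2.10 = 25647.30
Import duty = 20656.55 + 25647.30 = 46303.85
Buyer bears: insurance 65.81 + destination terminal 1283.54 + brokerage 74.68 + duty 46303.85 = 47727.88
Landed cost = invoice 268201.03 + 47727.88 = 315928.91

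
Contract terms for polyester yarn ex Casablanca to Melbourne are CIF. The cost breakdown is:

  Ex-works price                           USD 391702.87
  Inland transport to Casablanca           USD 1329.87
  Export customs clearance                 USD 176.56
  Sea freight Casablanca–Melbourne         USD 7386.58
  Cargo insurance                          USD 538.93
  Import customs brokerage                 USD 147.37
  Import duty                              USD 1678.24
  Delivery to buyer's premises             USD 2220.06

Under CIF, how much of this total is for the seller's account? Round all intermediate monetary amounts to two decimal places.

Seller's account: USD 401134.81

CIF: the seller pays costs through ocean freight and marine insurance to the destination port.
Seller's account: goods 391702.87 + inland to port 1329.87 + export clearance 176.56 + freight 7386.58 + insurance 538.93 = 401134.81
Buyer's account: brokerage 147.37 + duty 1678.24 + delivery 2220.06 = 4045.67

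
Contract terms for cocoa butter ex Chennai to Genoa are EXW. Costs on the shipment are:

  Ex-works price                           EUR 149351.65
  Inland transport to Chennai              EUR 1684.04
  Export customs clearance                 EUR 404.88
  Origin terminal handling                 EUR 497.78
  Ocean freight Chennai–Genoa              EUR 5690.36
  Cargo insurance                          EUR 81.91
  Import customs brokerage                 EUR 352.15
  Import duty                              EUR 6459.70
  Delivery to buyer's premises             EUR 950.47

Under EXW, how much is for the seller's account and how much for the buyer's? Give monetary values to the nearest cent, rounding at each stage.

EXW: the seller makes goods available at their premises; the buyer bears all onward costs.
Seller's account: goods 149351.65 = 149351.65
Buyer's account: inland to port 1684.04 + export clearance 404.88 + origin terminal 497.78 + freight 5690.36 + insurance 81.91 + brokerage 352.15 + duty 6459.70 + delivery 950.47 = 16121.29

Seller: EUR 149351.65; buyer: EUR 16121.29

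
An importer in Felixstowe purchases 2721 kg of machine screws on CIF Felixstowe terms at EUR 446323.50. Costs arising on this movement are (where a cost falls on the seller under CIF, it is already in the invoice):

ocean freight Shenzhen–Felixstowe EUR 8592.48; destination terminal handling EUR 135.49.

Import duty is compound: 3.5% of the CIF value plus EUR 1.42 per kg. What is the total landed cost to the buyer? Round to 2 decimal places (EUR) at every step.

CIF: the seller pays costs through ocean freight and marine insurance to the destination port.
Already in the invoice (seller's account under CIF): freight — exclude.
The CIF price already equals the CIF value: 446323.50
Ad valorem component: 446323.50 × 3.5% = 15621.32
Specific component: 2721 × 1.42 = 3863.82
Import duty = 15621.32 + 3863.82 = 19485.14
Buyer bears: destination terminal 135.49 + duty 19485.14 = 19620.63
Landed cost = invoice 446323.50 + 19620.63 = 465944.13

Total landed cost: EUR 465944.13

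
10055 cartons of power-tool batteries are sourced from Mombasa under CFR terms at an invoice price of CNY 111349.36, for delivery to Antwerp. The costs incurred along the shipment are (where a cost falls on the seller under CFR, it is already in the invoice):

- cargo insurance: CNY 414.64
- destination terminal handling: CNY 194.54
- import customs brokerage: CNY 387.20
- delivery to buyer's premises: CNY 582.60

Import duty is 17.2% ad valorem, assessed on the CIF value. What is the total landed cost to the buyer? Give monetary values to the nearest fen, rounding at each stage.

Total landed cost: CNY 132151.75

CFR: the seller pays costs through ocean freight to the destination port, but not insurance.
CIF value = CFR price + insurance = 111349.36 + 414.64 = 111764.00
Import duty = 111764.00 × 17.2% = 19223.41
Buyer bears: insurance 414.64 + destination terminal 194.54 + brokerage 387.20 + delivery 582.60 + duty 19223.41 = 20802.39
Landed cost = invoice 111349.36 + 20802.39 = 132151.75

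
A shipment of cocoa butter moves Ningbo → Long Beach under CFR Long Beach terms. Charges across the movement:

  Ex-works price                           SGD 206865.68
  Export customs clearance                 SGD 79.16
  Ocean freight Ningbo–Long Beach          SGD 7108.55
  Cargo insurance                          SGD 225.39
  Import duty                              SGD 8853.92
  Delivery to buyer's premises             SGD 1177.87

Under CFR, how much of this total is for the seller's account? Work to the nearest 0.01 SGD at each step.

CFR: the seller pays costs through ocean freight to the destination port, but not insurance.
Seller's account: goods 206865.68 + export clearance 79.16 + freight 7108.55 = 214053.39
Buyer's account: insurance 225.39 + duty 8853.92 + delivery 1177.87 = 10257.18

Seller's account: SGD 214053.39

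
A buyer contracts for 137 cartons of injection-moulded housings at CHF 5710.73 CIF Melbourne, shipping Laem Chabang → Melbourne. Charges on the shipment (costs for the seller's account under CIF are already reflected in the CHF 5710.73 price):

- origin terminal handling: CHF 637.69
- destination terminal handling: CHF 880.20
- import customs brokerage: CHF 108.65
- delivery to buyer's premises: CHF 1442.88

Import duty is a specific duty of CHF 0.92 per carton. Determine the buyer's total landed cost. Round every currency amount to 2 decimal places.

CIF: the seller pays costs through ocean freight and marine insurance to the destination port.
Already in the invoice (seller's account under CIF): origin terminal — exclude.
The CIF price already equals the CIF value: 5710.73
Import duty = 137 × 0.92 = 126.04
Buyer bears: destination terminal 880.20 + brokerage 108.65 + delivery 1442.88 + duty 126.04 = 2557.77
Landed cost = invoice 5710.73 + 2557.77 = 8268.50

Total landed cost: CHF 8268.50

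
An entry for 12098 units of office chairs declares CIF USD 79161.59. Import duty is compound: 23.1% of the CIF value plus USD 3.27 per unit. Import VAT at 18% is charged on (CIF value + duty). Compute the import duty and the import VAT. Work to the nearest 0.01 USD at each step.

Ad valorem component: 79161.59 × 23.1% = 18286.33
Specific component: 12098 × 3.27 = 39560.46
Import duty = 18286.33 + 39560.46 = 57846.79
VAT base = CIF + duty = 79161.59 + 57846.79 = 137008.38
Import VAT = 137008.38 × 18% = 24661.51

Import duty: USD 57846.79; import VAT: USD 24661.51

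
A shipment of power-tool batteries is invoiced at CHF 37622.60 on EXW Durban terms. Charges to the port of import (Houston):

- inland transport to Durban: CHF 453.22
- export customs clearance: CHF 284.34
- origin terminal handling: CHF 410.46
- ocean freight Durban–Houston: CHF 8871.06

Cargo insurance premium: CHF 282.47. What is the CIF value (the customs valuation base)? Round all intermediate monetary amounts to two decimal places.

CIF value: CHF 47924.15

CIF = EXW price + pre-shipment costs + freight + insurance
CIF = 37622.60 + 453.22 + 284.34 + 410.46 + 8871.06 + 282.47 = 47924.15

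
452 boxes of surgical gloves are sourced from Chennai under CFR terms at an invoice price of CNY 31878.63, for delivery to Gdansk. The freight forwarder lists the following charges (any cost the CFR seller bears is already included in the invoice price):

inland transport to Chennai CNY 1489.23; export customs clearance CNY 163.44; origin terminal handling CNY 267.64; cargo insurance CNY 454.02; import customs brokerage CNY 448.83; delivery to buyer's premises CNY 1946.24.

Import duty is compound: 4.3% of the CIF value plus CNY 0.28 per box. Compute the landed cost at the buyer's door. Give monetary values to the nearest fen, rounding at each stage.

CFR: the seller pays costs through ocean freight to the destination port, but not insurance.
Already in the invoice (seller's account under CFR): inland to port, export clearance, origin terminal — exclude.
CIF value = CFR price + insurance = 31878.63 + 454.02 = 32332.65
Ad valorem component: 32332.65 × 4.3% = 1390.30
Specific component: 452 × 0.28 = 126.56
Import duty = 1390.30 + 126.56 = 1516.86
Buyer bears: insurance 454.02 + brokerage 448.83 + delivery 1946.24 + duty 1516.86 = 4365.95
Landed cost = invoice 31878.63 + 4365.95 = 36244.58

Total landed cost: CNY 36244.58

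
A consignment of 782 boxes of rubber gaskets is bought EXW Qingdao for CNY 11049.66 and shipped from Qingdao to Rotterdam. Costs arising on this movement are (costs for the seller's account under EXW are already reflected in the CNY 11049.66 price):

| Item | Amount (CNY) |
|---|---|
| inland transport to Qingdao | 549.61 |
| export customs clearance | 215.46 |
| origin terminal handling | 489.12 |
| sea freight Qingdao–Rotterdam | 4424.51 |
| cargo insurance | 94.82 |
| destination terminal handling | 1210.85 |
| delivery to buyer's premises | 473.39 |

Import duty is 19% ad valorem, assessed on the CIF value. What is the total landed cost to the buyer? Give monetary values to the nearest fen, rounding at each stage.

EXW: the seller makes goods available at their premises; the buyer bears all onward costs.
CIF value = EXW price + inland to port + export clearance + origin terminal + freight + insurance = 11049.66 + 549.61 + 215.46 + 489.12 + 4424.51 + 94.82 = 16823.18
Import duty = 16823.18 × 19% = 3196.40
Buyer bears: inland to port 549.61 + export clearance 215.46 + origin terminal 489.12 + freight 4424.51 + insurance 94.82 + destination terminal 1210.85 + delivery 473.39 + duty 3196.40 = 10654.16
Landed cost = invoice 11049.66 + 10654.16 = 21703.82

Total landed cost: CNY 21703.82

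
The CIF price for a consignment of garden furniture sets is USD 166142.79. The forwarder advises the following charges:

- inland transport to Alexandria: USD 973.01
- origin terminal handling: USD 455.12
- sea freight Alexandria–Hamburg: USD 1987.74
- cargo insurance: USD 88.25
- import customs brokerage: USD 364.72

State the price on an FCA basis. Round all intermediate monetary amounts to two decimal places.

FCA price: USD 163611.68

Not relevant to the conversion: inland to port — on the seller under both CIF and FCA; already in the CIF price and stays in the FCA price. brokerage — on the buyer under both terms; not part of either seller's price.
From CIF to FCA, the seller no longer bears: origin terminal, freight, insurance.
FCA price = 166142.79 − 455.12 − 1987.74 − 88.25 = 163611.68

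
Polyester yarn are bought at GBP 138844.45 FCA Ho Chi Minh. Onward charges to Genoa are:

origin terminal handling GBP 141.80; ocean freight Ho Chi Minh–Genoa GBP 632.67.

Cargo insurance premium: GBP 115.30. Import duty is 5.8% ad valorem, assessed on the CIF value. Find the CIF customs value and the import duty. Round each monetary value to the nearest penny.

CIF = FCA price + pre-shipment costs + freight + insurance
CIF = 138844.45 + 141.80 + 632.67 + 115.30 = 139734.22
Import duty = 139734.22 × 5.8% = 8104.58

CIF value: GBP 139734.22; import duty: GBP 8104.58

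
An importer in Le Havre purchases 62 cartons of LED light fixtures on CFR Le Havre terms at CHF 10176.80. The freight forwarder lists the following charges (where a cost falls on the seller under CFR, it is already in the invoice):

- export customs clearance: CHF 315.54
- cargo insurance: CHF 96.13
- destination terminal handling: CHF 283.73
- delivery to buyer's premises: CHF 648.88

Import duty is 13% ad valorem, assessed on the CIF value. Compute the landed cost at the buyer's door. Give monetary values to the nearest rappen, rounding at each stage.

CFR: the seller pays costs through ocean freight to the destination port, but not insurance.
Already in the invoice (seller's account under CFR): export clearance — exclude.
CIF value = CFR price + insurance = 10176.80 + 96.13 = 10272.93
Import duty = 10272.93 × 13% = 1335.48
Buyer bears: insurance 96.13 + destination terminal 283.73 + delivery 648.88 + duty 1335.48 = 2364.22
Landed cost = invoice 10176.80 + 2364.22 = 12541.02

Total landed cost: CHF 12541.02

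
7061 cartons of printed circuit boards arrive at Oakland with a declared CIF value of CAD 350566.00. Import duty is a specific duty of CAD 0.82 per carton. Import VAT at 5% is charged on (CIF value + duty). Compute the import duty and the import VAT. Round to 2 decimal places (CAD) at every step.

Import duty = 7061 × 0.82 = 5790.02
VAT base = CIF + duty = 350566.00 + 5790.02 = 356356.02
Import VAT = 356356.02 × 5% = 17817.80

Import duty: CAD 5790.02; import VAT: CAD 17817.80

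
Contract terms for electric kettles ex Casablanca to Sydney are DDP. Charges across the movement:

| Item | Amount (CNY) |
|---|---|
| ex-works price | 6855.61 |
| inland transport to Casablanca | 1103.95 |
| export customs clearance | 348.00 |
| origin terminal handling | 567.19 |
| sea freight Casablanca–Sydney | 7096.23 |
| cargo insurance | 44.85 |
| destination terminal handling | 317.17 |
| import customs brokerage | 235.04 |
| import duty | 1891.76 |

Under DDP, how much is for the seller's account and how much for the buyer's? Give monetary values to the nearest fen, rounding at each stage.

Seller: CNY 18459.80; buyer: CNY 0.00

DDP: the seller bears all costs including import duty.
Seller's account: goods 6855.61 + inland to port 1103.95 + export clearance 348.00 + origin terminal 567.19 + freight 7096.23 + insurance 44.85 + destination terminal 317.17 + brokerage 235.04 + duty 1891.76 = 18459.80
Buyer's account: 0.00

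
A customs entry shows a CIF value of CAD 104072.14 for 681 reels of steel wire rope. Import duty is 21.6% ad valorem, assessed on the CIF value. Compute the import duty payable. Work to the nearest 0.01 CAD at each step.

Import duty = 104072.14 × 21.6% = 22479.58

Import duty: CAD 22479.58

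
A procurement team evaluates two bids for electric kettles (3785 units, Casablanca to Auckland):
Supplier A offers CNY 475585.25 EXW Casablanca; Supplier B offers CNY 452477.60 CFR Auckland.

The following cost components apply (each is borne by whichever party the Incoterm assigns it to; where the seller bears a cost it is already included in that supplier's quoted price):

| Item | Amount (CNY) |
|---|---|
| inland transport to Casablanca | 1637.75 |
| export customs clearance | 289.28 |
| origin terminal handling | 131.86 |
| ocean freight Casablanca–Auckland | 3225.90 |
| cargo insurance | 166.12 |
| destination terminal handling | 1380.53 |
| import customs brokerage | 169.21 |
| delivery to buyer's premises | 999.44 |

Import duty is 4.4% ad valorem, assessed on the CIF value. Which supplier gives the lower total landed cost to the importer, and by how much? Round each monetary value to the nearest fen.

Supplier A (EXW):
CIF value = EXW price + inland to port + export clearance + origin terminal + freight + insurance = 475585.25 + 1637.75 + 289.28 + 131.86 + 3225.90 + 166.12 = 481036.16
Import duty = 481036.16 × 4.4% = 21165.59
Buyer bears (A): 1637.75 + 289.28 + 131.86 + 3225.90 + 166.12 + 1380.53 + 169.21 + 999.44 = 8000.09
Landed cost (A) = invoice 475585.25 + 8000.09 + duty 21165.59 = 504750.93
Supplier B (CFR):
CIF value = CFR price + insurance = 452477.60 + 166.12 = 452643.72
Import duty = 452643.72 × 4.4% = 19916.32
Buyer bears (B): 166.12 + 1380.53 + 169.21 + 999.44 = 2715.30
Landed cost (B) = invoice 452477.60 + 2715.30 + duty 19916.32 = 475109.22
Difference = |504750.93 − 475109.22| = 29641.71

Supplier B is cheaper by CNY 29641.71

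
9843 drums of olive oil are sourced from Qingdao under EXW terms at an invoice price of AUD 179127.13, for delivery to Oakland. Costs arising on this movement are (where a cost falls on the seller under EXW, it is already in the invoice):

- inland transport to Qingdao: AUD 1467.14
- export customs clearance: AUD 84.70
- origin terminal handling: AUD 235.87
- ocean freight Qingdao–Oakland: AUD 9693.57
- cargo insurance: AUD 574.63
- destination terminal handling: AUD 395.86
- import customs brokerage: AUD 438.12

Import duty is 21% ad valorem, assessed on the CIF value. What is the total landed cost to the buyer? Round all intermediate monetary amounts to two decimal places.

Total landed cost: AUD 232165.46

EXW: the seller makes goods available at their premises; the buyer bears all onward costs.
CIF value = EXW price + inland to port + export clearance + origin terminal + freight + insurance = 179127.13 + 1467.14 + 84.70 + 235.87 + 9693.57 + 574.63 = 191183.04
Import duty = 191183.04 × 21% = 40148.44
Buyer bears: inland to port 1467.14 + export clearance 84.70 + origin terminal 235.87 + freight 9693.57 + insurance 574.63 + destination terminal 395.86 + brokerage 438.12 + duty 40148.44 = 53038.33
Landed cost = invoice 179127.13 + 53038.33 = 232165.46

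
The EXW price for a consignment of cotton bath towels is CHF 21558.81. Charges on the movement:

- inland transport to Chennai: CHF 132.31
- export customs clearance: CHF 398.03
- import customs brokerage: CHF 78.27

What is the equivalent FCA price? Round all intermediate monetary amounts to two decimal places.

Not relevant to the conversion: brokerage — on the buyer under both terms; not part of either seller's price.
From EXW to FCA, the seller additionally bears: inland to port, export clearance.
FCA price = 21558.81 + 132.31 + 398.03 = 22089.15

FCA price: CHF 22089.15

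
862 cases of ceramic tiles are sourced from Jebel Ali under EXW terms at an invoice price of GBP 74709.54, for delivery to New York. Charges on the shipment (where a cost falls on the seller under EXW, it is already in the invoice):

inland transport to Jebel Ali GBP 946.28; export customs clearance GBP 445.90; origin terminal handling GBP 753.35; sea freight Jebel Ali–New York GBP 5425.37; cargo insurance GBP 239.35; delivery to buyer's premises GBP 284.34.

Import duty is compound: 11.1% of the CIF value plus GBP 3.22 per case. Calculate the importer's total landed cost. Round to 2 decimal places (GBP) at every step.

EXW: the seller makes goods available at their premises; the buyer bears all onward costs.
CIF value = EXW price + inland to port + export clearance + origin terminal + freight + insurance = 74709.54 + 946.28 + 445.90 + 753.35 + 5425.37 + 239.35 = 82519.79
Ad valorem component: 82519.79 × 11.1% = 9159.70
Specific component: 862 × 3.22 = 2775.64
Import duty = 9159.70 + 2775.64 = 11935.34
Buyer bears: inland to port 946.28 + export clearance 445.90 + origin terminal 753.35 + freight 5425.37 + insurance 239.35 + delivery 284.34 + duty 11935.34 = 20029.93
Landed cost = invoice 74709.54 + 20029.93 = 94739.47

Total landed cost: GBP 94739.47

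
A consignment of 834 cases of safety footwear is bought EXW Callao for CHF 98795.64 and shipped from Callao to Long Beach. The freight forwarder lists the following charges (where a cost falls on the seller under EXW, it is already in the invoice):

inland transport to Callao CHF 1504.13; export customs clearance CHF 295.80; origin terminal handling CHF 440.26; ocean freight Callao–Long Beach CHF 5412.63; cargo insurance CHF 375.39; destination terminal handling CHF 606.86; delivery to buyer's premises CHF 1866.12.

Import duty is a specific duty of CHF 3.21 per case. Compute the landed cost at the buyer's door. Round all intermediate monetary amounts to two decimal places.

EXW: the seller makes goods available at their premises; the buyer bears all onward costs.
CIF value = EXW price + inland to port + export clearance + origin terminal + freight + insurance = 98795.64 + 1504.13 + 295.80 + 440.26 + 5412.63 + 375.39 = 106823.85
Import duty = 834 × 3.21 = 2677.14
Buyer bears: inland to port 1504.13 + export clearance 295.80 + origin terminal 440.26 + freight 5412.63 + insurance 375.39 + destination terminal 606.86 + delivery 1866.12 + duty 2677.14 = 13178.33
Landed cost = invoice 98795.64 + 13178.33 = 111973.97

Total landed cost: CHF 111973.97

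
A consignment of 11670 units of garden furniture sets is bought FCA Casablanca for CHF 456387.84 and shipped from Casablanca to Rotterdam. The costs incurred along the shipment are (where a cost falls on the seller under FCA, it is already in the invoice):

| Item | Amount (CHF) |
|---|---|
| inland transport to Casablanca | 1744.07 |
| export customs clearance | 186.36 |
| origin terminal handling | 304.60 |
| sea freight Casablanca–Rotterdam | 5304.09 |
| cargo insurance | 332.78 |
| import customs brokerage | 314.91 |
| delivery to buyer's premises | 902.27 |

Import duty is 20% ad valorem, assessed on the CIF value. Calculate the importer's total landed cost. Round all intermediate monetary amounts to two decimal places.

FCA: the seller delivers export-cleared goods to the carrier; the buyer bears costs from that point.
Already in the invoice (seller's account under FCA): inland to port, export clearance — exclude.
CIF value = FCA price + origin terminal + freight + insurance = 456387.84 + 304.60 + 5304.09 + 332.78 = 462329.31
Import duty = 462329.31 × 20% = 92465.86
Buyer bears: origin terminal 304.60 + freight 5304.09 + insurance 332.78 + brokerage 314.91 + delivery 902.27 + duty 92465.86 = 99624.51
Landed cost = invoice 456387.84 + 99624.51 = 556012.35

Total landed cost: CHF 556012.35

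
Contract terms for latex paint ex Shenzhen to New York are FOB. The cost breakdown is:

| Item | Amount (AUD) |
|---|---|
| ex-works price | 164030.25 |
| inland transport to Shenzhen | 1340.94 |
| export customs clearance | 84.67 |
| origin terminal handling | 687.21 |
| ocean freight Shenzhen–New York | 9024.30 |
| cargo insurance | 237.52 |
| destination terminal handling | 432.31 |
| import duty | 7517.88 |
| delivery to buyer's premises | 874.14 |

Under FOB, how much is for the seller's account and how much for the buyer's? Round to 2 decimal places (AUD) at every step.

Seller: AUD 166143.07; buyer: AUD 18086.15

FOB: the seller bears costs until goods are on board at the origin port; the buyer bears freight, insurance and all costs thereafter.
Seller's account: goods 164030.25 + inland to port 1340.94 + export clearance 84.67 + origin terminal 687.21 = 166143.07
Buyer's account: freight 9024.30 + insurance 237.52 + destination terminal 432.31 + duty 7517.88 + delivery 874.14 = 18086.15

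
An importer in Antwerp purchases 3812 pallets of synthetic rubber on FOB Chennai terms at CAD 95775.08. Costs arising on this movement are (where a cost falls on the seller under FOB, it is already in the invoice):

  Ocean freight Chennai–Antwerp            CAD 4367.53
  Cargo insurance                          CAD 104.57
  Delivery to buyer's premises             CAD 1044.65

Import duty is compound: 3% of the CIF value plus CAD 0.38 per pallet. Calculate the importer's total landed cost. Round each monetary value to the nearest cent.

Total landed cost: CAD 105747.81

FOB: the seller bears costs until goods are on board at the origin port; the buyer bears freight, insurance and all costs thereafter.
CIF value = FOB price + freight + insurance = 95775.08 + 4367.53 + 104.57 = 100247.18
Ad valorem component: 100247.18 × 3% = 3007.42
Specific component: 3812 × 0.38 = 1448.56
Import duty = 3007.42 + 1448.56 = 4455.98
Buyer bears: freight 4367.53 + insurance 104.57 + delivery 1044.65 + duty 4455.98 = 9972.73
Landed cost = invoice 95775.08 + 9972.73 = 105747.81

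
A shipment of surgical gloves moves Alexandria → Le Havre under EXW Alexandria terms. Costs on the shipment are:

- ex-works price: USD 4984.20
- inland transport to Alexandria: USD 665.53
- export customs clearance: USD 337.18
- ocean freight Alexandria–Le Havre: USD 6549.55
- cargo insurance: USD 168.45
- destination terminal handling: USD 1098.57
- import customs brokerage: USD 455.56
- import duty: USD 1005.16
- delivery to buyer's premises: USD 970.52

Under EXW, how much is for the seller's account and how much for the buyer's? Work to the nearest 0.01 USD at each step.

Seller: USD 4984.20; buyer: USD 11250.52

EXW: the seller makes goods available at their premises; the buyer bears all onward costs.
Seller's account: goods 4984.20 = 4984.20
Buyer's account: inland to port 665.53 + export clearance 337.18 + freight 6549.55 + insurance 168.45 + destination terminal 1098.57 + brokerage 455.56 + duty 1005.16 + delivery 970.52 = 11250.52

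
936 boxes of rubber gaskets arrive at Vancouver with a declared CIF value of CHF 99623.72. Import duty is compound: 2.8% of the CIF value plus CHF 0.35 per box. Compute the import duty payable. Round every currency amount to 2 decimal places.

Import duty: CHF 3117.06

Ad valorem component: 99623.72 × 2.8% = 2789.46
Specific component: 936 × 0.35 = 327.60
Import duty = 2789.46 + 327.60 = 3117.06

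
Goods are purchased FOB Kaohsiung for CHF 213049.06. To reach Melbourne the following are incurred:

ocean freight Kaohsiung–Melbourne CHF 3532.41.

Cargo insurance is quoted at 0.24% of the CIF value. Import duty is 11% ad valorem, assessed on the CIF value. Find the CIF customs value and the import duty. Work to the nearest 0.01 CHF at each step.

Let C be the CIF value. C = FOB price + freight + 0.24% × C
C − 0.24% × C = 213049.06 + 3532.41
0.9976 × C = 216581.47
C = 216581.47 / 0.9976 = 217102.52
Insurance premium = 0.24% × 217102.52 = 521.05
Import duty = 217102.52 × 11% = 23881.28

CIF value: CHF 217102.52; import duty: CHF 23881.28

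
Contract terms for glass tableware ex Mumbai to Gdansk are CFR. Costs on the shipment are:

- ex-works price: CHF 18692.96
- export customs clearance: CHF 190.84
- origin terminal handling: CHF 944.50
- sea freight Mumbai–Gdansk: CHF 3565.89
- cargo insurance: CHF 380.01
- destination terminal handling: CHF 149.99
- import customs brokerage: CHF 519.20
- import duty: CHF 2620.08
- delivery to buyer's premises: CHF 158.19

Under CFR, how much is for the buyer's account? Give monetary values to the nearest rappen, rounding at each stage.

CFR: the seller pays costs through ocean freight to the destination port, but not insurance.
Seller's account: goods 18692.96 + export clearance 190.84 + origin terminal 944.50 + freight 3565.89 = 23394.19
Buyer's account: insurance 380.01 + destination terminal 149.99 + brokerage 519.20 + duty 2620.08 + delivery 158.19 = 3827.47

Buyer's account: CHF 3827.47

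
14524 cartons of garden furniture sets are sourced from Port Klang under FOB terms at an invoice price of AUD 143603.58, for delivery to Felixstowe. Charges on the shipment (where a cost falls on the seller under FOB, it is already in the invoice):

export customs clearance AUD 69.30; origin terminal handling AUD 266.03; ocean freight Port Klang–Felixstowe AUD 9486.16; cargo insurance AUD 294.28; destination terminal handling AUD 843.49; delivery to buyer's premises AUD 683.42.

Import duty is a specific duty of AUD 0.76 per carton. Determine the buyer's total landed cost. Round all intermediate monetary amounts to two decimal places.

FOB: the seller bears costs until goods are on board at the origin port; the buyer bears freight, insurance and all costs thereafter.
Already in the invoice (seller's account under FOB): export clearance, origin terminal — exclude.
CIF value = FOB price + freight + insurance = 143603.58 + 9486.16 + 294.28 = 153384.02
Import duty = 14524 × 0.76 = 11038.24
Buyer bears: freight 9486.16 + insurance 294.28 + destination terminal 843.49 + delivery 683.42 + duty 11038.24 = 22345.59
Landed cost = invoice 143603.58 + 22345.59 = 165949.17

Total landed cost: AUD 165949.17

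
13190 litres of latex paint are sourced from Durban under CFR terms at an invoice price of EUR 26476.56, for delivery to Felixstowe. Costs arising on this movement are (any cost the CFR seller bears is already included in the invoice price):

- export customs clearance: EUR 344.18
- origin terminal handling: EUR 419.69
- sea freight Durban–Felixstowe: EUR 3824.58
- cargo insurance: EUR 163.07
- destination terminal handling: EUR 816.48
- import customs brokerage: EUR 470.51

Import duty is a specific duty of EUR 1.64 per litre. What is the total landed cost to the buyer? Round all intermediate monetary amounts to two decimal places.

Total landed cost: EUR 49558.22

CFR: the seller pays costs through ocean freight to the destination port, but not insurance.
Already in the invoice (seller's account under CFR): export clearance, origin terminal, freight — exclude.
CIF value = CFR price + insurance = 26476.56 + 163.07 = 26639.63
Import duty = 13190 × 1.64 = 21631.60
Buyer bears: insurance 163.07 + destination terminal 816.48 + brokerage 470.51 + duty 21631.60 = 23081.66
Landed cost = invoice 26476.56 + 23081.66 = 49558.22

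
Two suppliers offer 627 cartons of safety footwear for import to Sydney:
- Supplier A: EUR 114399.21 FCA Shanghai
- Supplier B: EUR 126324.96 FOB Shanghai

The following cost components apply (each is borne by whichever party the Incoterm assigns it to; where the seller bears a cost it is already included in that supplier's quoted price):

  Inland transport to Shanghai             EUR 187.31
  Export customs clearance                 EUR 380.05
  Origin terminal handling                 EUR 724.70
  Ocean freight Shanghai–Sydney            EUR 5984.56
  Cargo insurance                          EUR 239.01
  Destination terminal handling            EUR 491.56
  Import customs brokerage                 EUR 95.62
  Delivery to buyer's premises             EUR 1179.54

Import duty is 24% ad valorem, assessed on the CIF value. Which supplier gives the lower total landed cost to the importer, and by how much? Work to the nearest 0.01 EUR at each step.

Supplier A (FCA):
CIF value = FCA price + origin terminal + freight + insurance = 114399.21 + 724.70 + 5984.56 + 239.01 = 121347.48
Import duty = 121347.48 × 24% = 29123.40
Buyer bears (A): 724.70 + 5984.56 + 239.01 + 491.56 + 95.62 + 1179.54 = 8714.99
Landed cost (A) = invoice 114399.21 + 8714.99 + duty 29123.40 = 152237.60
Supplier B (FOB):
CIF value = FOB price + freight + insurance = 126324.96 + 5984.56 + 239.01 = 132548.53
Import duty = 132548.53 × 24% = 31811.65
Buyer bears (B): 5984.56 + 239.01 + 491.56 + 95.62 + 1179.54 = 7990.29
Landed cost (B) = invoice 126324.96 + 7990.29 + duty 31811.65 = 166126.90
Difference = |152237.60 − 166126.90| = 13889.30

Supplier A is cheaper by EUR 13889.30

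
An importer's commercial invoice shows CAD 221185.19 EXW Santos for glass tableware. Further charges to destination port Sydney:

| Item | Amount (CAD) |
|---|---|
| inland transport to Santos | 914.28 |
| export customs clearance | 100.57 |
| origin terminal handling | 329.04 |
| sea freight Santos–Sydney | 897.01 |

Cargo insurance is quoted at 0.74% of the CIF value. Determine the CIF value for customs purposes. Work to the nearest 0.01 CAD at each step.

Let C be the CIF value. C = EXW price + pre-shipment costs + freight + 0.74% × C
C − 0.74% × C = 221185.19 + 914.28 + 100.57 + 329.04 + 897.01
0.9926 × C = 223426.09
C = 223426.09 / 0.9926 = 225091.77
Insurance premium = 0.74% × 225091.77 = 1665.68

CIF value: CAD 225091.77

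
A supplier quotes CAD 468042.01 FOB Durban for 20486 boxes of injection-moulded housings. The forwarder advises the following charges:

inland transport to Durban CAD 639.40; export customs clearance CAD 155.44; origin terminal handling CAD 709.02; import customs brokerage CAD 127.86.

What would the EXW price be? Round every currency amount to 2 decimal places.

EXW price: CAD 466538.15

Not relevant to the conversion: brokerage — on the buyer under both terms; not part of either seller's price.
From FOB to EXW, the seller no longer bears: inland to port, export clearance, origin terminal.
EXW price = 468042.01 − 639.40 − 155.44 − 709.02 = 466538.15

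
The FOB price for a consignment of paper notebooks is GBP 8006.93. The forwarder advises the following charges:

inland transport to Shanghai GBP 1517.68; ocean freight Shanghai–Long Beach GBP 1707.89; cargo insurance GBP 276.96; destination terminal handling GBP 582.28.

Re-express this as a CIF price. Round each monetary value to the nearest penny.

CIF price: GBP 9991.78

Not relevant to the conversion: inland to port — on the seller under both FOB and CIF; already in the FOB price and stays in the CIF price. destination terminal — on the buyer under both terms; not part of either seller's price.
From FOB to CIF, the seller additionally bears: freight, insurance.
CIF price = 8006.93 + 1707.89 + 276.96 = 9991.78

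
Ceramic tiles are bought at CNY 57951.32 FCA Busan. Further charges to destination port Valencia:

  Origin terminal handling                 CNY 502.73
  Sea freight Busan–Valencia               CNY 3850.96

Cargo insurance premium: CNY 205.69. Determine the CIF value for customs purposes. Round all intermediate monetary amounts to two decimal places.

CIF = FCA price + pre-shipment costs + freight + insurance
CIF = 57951.32 + 502.73 + 3850.96 + 205.69 = 62510.70

CIF value: CNY 62510.70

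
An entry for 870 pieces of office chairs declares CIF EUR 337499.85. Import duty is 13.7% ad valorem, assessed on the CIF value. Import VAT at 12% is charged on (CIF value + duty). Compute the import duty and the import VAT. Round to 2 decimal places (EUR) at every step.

Import duty: EUR 46237.48; import VAT: EUR 46048.48

Import duty = 337499.85 × 13.7% = 46237.48
VAT base = CIF + duty = 337499.85 + 46237.48 = 383737.33
Import VAT = 383737.33 × 12% = 46048.48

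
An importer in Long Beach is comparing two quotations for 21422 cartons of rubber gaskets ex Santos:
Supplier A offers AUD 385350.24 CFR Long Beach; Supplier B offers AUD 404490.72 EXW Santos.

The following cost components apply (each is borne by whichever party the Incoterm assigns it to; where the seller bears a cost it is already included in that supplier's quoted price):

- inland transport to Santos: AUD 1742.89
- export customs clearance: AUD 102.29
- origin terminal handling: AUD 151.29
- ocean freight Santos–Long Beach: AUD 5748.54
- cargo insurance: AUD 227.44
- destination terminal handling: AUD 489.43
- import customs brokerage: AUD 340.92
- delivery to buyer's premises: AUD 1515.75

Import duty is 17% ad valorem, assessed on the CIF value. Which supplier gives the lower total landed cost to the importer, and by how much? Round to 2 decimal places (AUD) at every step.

Supplier A is cheaper by AUD 31456.02

Supplier A (CFR):
CIF value = CFR price + insurance = 385350.24 + 227.44 = 385577.68
Import duty = 385577.68 × 17% = 65548.21
Buyer bears (A): 227.44 + 489.43 + 340.92 + 1515.75 = 2573.54
Landed cost (A) = invoice 385350.24 + 2573.54 + duty 65548.21 = 453471.99
Supplier B (EXW):
CIF value = EXW price + inland to port + export clearance + origin terminal + freight + insurance = 404490.72 + 1742.89 + 102.29 + 151.29 + 5748.54 + 227.44 = 412463.17
Import duty = 412463.17 × 17% = 70118.74
Buyer bears (B): 1742.89 + 102.29 + 151.29 + 5748.54 + 227.44 + 489.43 + 340.92 + 1515.75 = 10318.55
Landed cost (B) = invoice 404490.72 + 10318.55 + duty 70118.74 = 484928.01
Difference = |453471.99 − 484928.01| = 31456.02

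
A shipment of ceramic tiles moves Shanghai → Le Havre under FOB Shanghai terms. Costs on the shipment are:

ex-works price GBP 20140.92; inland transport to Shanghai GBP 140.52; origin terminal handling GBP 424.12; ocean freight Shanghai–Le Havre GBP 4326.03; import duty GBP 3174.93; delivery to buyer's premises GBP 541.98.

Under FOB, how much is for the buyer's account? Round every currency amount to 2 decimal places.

Buyer's account: GBP 8042.94

FOB: the seller bears costs until goods are on board at the origin port; the buyer bears freight, insurance and all costs thereafter.
Seller's account: goods 20140.92 + inland to port 140.52 + origin terminal 424.12 = 20705.56
Buyer's account: freight 4326.03 + duty 3174.93 + delivery 541.98 = 8042.94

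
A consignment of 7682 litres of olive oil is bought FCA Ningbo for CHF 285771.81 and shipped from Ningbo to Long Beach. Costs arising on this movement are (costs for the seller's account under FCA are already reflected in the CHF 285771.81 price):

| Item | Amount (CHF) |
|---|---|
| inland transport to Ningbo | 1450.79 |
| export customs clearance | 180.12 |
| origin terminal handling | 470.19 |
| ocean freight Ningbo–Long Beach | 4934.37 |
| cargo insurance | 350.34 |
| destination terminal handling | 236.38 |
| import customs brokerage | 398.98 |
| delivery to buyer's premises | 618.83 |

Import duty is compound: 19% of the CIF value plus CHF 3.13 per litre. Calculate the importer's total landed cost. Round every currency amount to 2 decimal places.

Total landed cost: CHF 372215.63

FCA: the seller delivers export-cleared goods to the carrier; the buyer bears costs from that point.
Already in the invoice (seller's account under FCA): inland to port, export clearance — exclude.
CIF value = FCA price + origin terminal + freight + insurance = 285771.81 + 470.19 + 4934.37 + 350.34 = 291526.71
Ad valorem component: 291526.71 × 19% = 55390.07
Specific component: 7682 × 3.13 = 24044.66
Import duty = 55390.07 + 24044.66 = 79434.73
Buyer bears: origin terminal 470.19 + freight 4934.37 + insurance 350.34 + destination terminal 236.38 + brokerage 398.98 + delivery 618.83 + duty 79434.73 = 86443.82
Landed cost = invoice 285771.81 + 86443.82 = 372215.63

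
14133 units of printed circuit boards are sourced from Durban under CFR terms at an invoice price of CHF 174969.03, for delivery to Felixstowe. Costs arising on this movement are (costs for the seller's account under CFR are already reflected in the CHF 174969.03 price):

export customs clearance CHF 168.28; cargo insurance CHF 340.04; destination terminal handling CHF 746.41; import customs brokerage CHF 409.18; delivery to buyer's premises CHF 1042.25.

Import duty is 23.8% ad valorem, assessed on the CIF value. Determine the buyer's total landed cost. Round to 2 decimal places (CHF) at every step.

CFR: the seller pays costs through ocean freight to the destination port, but not insurance.
Already in the invoice (seller's account under CFR): export clearance — exclude.
CIF value = CFR price + insurance = 174969.03 + 340.04 = 175309.07
Import duty = 175309.07 × 23.8% = 41723.56
Buyer bears: insurance 340.04 + destination terminal 746.41 + brokerage 409.18 + delivery 1042.25 + duty 41723.56 = 44261.44
Landed cost = invoice 174969.03 + 44261.44 = 219230.47

Total landed cost: CHF 219230.47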